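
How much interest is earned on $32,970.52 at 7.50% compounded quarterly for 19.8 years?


Compound interest earned = final amount − principal.
A = P(1 + r/n)^(nt) = $32,970.52 × (1 + 0.075/4)^(4 × 19.8) = $143,575.86
Interest = A − P = $143,575.86 − $32,970.52 = $110,605.34

Interest = A - P = $110,605.34


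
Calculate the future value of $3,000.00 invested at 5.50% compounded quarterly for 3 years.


Compound interest formula: A = P(1 + r/n)^(nt)
A = $3,000.00 × (1 + 0.055/4)^(4 × 3)
Growth factor: (1 + 0.055/4)^12 = 1.178068
A = $3,000.00 × 1.178068
A = $3,534.20

A = P(1 + r/n)^(nt) = $3,534.20


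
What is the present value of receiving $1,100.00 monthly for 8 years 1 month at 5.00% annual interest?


Present value of an ordinary annuity: PV = PMT × (1 − (1 + r)^(−n)) / r
Monthly rate r = 0.05/12 ≈ 0.00416667, n = 97
PV = $1,100.00 × (1 − (1 + 0.05/12)^(−97)) / (0.05/12)
PV = $1,100.00 × 79.657534
PV = $87,623.29

PV = PMT × (1-(1+r)^(-n))/r = $87,623.29


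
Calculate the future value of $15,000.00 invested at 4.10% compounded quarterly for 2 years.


Compound interest formula: A = P(1 + r/n)^(nt)
A = $15,000.00 × (1 + 0.041/4)^(4 × 2)
Growth factor: (1 + 0.041/4)^8 = 1.0850028
A = $15,000.00 × 1.0850028
A = $16,275.04

A = P(1 + r/n)^(nt) = $16,275.04


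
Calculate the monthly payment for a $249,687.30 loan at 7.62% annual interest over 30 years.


Loan payment formula: PMT = PV × r / (1 − (1 + r)^(−n))
Monthly rate r = 0.0762/12 = 0.00635, n = 360 months
Denominator: 1 − (1 + 0.0762/12)^(−360) = 0.897590
PMT = $249,687.30 × (0.0762/12) / 0.897590
PMT = $1,766.41 per month

PMT = PV × r / (1-(1+r)^(-n)) = $1,766.41/month


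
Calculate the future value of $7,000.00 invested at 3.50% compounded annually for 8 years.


Compound interest formula: A = P(1 + r/n)^(nt)
A = $7,000.00 × (1 + 0.035/1)^(1 × 8)
Growth factor: (1 + 0.035/1)^8 = 1.316809
A = $7,000.00 × 1.316809
A = $9,217.66

A = P(1 + r/n)^(nt) = $9,217.66


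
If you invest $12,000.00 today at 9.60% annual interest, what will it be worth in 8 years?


Future value formula: FV = PV × (1 + r)^t
FV = $12,000.00 × (1 + 0.096)^8
FV = $12,000.00 × 2.0820178
FV = $24,984.21

FV = PV × (1 + r)^t = $24,984.21


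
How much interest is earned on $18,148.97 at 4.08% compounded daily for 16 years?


Compound interest earned = final amount − principal.
A = P(1 + r/n)^(nt) = $18,148.97 × (1 + 0.0408/365)^(365 × 16) = $34,861.30
Interest = A − P = $34,861.30 − $18,148.97 = $16,712.33

Interest = A - P = $16,712.33


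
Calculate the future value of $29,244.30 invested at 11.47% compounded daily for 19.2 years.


Compound interest formula: A = P(1 + r/n)^(nt)
A = $29,244.30 × (1 + 0.1147/365)^(365 × 19.2)
Growth factor: (1 + 0.1147/365)^7008 = 9.0421235
A = $29,244.30 × 9.0421235
A = $264,430.57

A = P(1 + r/n)^(nt) = $264,430.57


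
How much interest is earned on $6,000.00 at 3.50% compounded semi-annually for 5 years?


Compound interest earned = final amount − principal.
A = P(1 + r/n)^(nt) = $6,000.00 × (1 + 0.035/2)^(2 × 5) = $7,136.67
Interest = A − P = $7,136.67 − $6,000.00 = $1,136.67

Interest = A - P = $1,136.67


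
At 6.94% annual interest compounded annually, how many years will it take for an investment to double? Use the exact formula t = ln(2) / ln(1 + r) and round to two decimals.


Doubling condition: (1 + r)^t = 2
Take ln of both sides: t × ln(1 + r) = ln(2)
t = ln(2) / ln(1 + r)
t = 0.693147 / 0.067098
t = 10.33

t = ln(2) / ln(1 + r) = 10.33 years


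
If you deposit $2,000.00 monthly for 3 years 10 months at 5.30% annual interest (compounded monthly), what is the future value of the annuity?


Future value of an ordinary annuity: FV = PMT × ((1 + r)^n − 1) / r
Monthly rate r = 0.053/12 ≈ 0.00441667, n = 46
FV = $2,000.00 × ((1 + 0.053/12)^46 − 1) / (0.053/12)
FV = $2,000.00 × 50.881962
FV = $101,763.92

FV = PMT × ((1+r)^n - 1)/r = $101,763.92


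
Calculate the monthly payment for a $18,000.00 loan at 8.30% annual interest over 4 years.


Loan payment formula: PMT = PV × r / (1 − (1 + r)^(−n))
Monthly rate r = 0.083/12 ≈ 0.00691667, n = 48 months
Denominator: 1 − (1 + 0.083/12)^(−48) = 0.281692
PMT = $18,000.00 × (0.083/12) / 0.281692
PMT = $441.97 per month

PMT = PV × r / (1-(1+r)^(-n)) = $441.97/month


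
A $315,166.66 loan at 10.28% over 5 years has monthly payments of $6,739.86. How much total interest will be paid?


Total paid over the life of the loan = PMT × n.
Total paid = $6,739.86 × 60 = $404,391.60
Total interest = total paid − principal = $404,391.60 − $315,166.66 = $89,224.94

Total interest = (PMT × n) - PV = $89,224.94


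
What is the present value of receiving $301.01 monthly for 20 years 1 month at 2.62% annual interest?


Present value of an ordinary annuity: PV = PMT × (1 − (1 + r)^(−n)) / r
Monthly rate r = 0.0262/12 ≈ 0.00218333, n = 241
PV = $301.01 × (1 − (1 + 0.0262/12)^(−241)) / (0.0262/12)
PV = $301.01 × 187.239035
PV = $56,360.82

PV = PMT × (1-(1+r)^(-n))/r = $56,360.82


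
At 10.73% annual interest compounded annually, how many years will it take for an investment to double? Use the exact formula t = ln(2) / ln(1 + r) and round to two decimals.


Doubling condition: (1 + r)^t = 2
Take ln of both sides: t × ln(1 + r) = ln(2)
t = ln(2) / ln(1 + r)
t = 0.693147 / 0.101925
t = 6.80

t = ln(2) / ln(1 + r) = 6.80 years


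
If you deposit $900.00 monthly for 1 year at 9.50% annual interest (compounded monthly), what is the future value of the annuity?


Future value of an ordinary annuity: FV = PMT × ((1 + r)^n − 1) / r
Monthly rate r = 0.095/12 ≈ 0.00791667, n = 12
FV = $900.00 × ((1 + 0.095/12)^12 − 1) / (0.095/12)
FV = $900.00 × 12.536537
FV = $11,282.88

FV = PMT × ((1+r)^n - 1)/r = $11,282.88


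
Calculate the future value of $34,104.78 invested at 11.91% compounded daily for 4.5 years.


Compound interest formula: A = P(1 + r/n)^(nt)
A = $34,104.78 × (1 + 0.1191/365)^(365 × 4.5)
Growth factor: (1 + 0.1191/365)^1642.5 = 1.7089217
A = $34,104.78 × 1.7089217
A = $58,282.40

A = P(1 + r/n)^(nt) = $58,282.40


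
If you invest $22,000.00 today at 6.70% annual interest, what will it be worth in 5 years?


Future value formula: FV = PV × (1 + r)^t
FV = $22,000.00 × (1 + 0.067)^5
FV = $22,000.00 × 1.3829997
FV = $30,425.99

FV = PV × (1 + r)^t = $30,425.99


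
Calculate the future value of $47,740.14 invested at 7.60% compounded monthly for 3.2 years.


Compound interest formula: A = P(1 + r/n)^(nt)
A = $47,740.14 × (1 + 0.076/12)^(12 × 3.2)
Growth factor: (1 + 0.076/12)^38.4 = 1.274346
A = $47,740.14 × 1.274346
A = $60,837.46

A = P(1 + r/n)^(nt) = $60,837.46


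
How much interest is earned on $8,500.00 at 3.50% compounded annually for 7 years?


Compound interest earned = final amount − principal.
A = P(1 + r/n)^(nt) = $8,500.00 × (1 + 0.035/1)^(1 × 7) = $10,814.37
Interest = A − P = $10,814.37 − $8,500.00 = $2,314.37

Interest = A - P = $2,314.37


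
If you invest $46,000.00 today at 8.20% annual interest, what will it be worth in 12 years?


Future value formula: FV = PV × (1 + r)^t
FV = $46,000.00 × (1 + 0.082)^12
FV = $46,000.00 × 2.574703
FV = $118,436.34

FV = PV × (1 + r)^t = $118,436.34


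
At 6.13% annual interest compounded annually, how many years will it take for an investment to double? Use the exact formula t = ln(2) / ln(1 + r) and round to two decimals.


Doubling condition: (1 + r)^t = 2
Take ln of both sides: t × ln(1 + r) = ln(2)
t = ln(2) / ln(1 + r)
t = 0.693147 / 0.059495
t = 11.65

t = ln(2) / ln(1 + r) = 11.65 years


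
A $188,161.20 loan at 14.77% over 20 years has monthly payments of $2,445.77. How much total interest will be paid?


Total paid over the life of the loan = PMT × n.
Total paid = $2,445.77 × 240 = $586,984.80
Total interest = total paid − principal = $586,984.80 − $188,161.20 = $398,823.60

Total interest = (PMT × n) - PV = $398,823.60


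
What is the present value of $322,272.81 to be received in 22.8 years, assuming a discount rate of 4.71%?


Present value formula: PV = FV / (1 + r)^t
PV = $322,272.81 / (1 + 0.0471)^22.8
PV = $322,272.81 / 2.8558148
PV = $112,847.94

PV = FV / (1 + r)^t = $112,847.94


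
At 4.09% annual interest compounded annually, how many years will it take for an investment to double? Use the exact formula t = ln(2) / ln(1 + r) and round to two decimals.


Doubling condition: (1 + r)^t = 2
Take ln of both sides: t × ln(1 + r) = ln(2)
t = ln(2) / ln(1 + r)
t = 0.693147 / 0.040086
t = 17.29

t = ln(2) / ln(1 + r) = 17.29 years


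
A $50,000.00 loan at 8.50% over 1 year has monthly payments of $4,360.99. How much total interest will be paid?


Total paid over the life of the loan = PMT × n.
Total paid = $4,360.99 × 12 = $52,331.88
Total interest = total paid − principal = $52,331.88 − $50,000.00 = $2,331.88

Total interest = (PMT × n) - PV = $2,331.88


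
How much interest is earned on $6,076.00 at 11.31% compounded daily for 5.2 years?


Compound interest earned = final amount − principal.
A = P(1 + r/n)^(nt) = $6,076.00 × (1 + 0.1131/365)^(365 × 5.2) = $10,939.45
Interest = A − P = $10,939.45 − $6,076.00 = $4,863.45

Interest = A - P = $4,863.45


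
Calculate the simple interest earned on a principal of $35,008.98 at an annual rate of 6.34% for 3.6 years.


Simple interest formula: I = P × r × t
I = $35,008.98 × 0.0634 × 3.6
I = $7,990.45

I = P × r × t = $7,990.45


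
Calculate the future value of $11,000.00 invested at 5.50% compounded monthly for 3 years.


Compound interest formula: A = P(1 + r/n)^(nt)
A = $11,000.00 × (1 + 0.055/12)^(12 × 3)
Growth factor: (1 + 0.055/12)^36 = 1.1789486
A = $11,000.00 × 1.1789486
A = $12,968.43

A = P(1 + r/n)^(nt) = $12,968.43


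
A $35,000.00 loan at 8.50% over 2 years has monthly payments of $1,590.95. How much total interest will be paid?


Total paid over the life of the loan = PMT × n.
Total paid = $1,590.95 × 24 = $38,182.80
Total interest = total paid − principal = $38,182.80 − $35,000.00 = $3,182.80

Total interest = (PMT × n) - PV = $3,182.80


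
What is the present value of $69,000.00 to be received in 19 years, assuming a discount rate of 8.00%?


Present value formula: PV = FV / (1 + r)^t
PV = $69,000.00 / (1 + 0.08)^19
PV = $69,000.00 / 4.315701
PV = $15,988.13

PV = FV / (1 + r)^t = $15,988.13


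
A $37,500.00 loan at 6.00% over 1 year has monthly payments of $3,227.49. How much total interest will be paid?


Total paid over the life of the loan = PMT × n.
Total paid = $3,227.49 × 12 = $38,729.88
Total interest = total paid − principal = $38,729.88 − $37,500.00 = $1,229.88

Total interest = (PMT × n) - PV = $1,229.88


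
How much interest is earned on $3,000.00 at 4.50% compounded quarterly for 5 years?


Compound interest earned = final amount − principal.
A = P(1 + r/n)^(nt) = $3,000.00 × (1 + 0.045/4)^(4 × 5) = $3,752.25
Interest = A − P = $3,752.25 − $3,000.00 = $752.25

Interest = A - P = $752.25


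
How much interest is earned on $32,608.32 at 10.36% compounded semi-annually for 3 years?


Compound interest earned = final amount − principal.
A = P(1 + r/n)^(nt) = $32,608.32 × (1 + 0.1036/2)^(2 × 3) = $44,149.67
Interest = A − P = $44,149.67 − $32,608.32 = $11,541.35

Interest = A - P = $11,541.35


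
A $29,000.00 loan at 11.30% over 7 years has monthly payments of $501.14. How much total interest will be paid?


Total paid over the life of the loan = PMT × n.
Total paid = $501.14 × 84 = $42,095.76
Total interest = total paid − principal = $42,095.76 − $29,000.00 = $13,095.76

Total interest = (PMT × n) - PV = $13,095.76


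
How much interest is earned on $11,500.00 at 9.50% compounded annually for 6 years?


Compound interest earned = final amount − principal.
A = P(1 + r/n)^(nt) = $11,500.00 × (1 + 0.095/1)^(1 × 6) = $19,823.60
Interest = A − P = $19,823.60 − $11,500.00 = $8,323.60

Interest = A - P = $8,323.60


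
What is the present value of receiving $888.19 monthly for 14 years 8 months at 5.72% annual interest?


Present value of an ordinary annuity: PV = PMT × (1 − (1 + r)^(−n)) / r
Monthly rate r = 0.0572/12 ≈ 0.00476667, n = 176
PV = $888.19 × (1 − (1 + 0.0572/12)^(−176)) / (0.0572/12)
PV = $888.19 × 118.944023
PV = $105,644.89

PV = PMT × (1-(1+r)^(-n))/r = $105,644.89


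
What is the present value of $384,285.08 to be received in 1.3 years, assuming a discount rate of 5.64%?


Present value formula: PV = FV / (1 + r)^t
PV = $384,285.08 / (1 + 0.0564)^1.3
PV = $384,285.08 / 1.0739323
PV = $357,829.89

PV = FV / (1 + r)^t = $357,829.89


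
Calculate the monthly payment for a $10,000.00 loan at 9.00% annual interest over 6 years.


Loan payment formula: PMT = PV × r / (1 − (1 + r)^(−n))
Monthly rate r = 0.09/12 = 0.0075, n = 72 months
Denominator: 1 − (1 + 0.09/12)^(−72) = 0.416076
PMT = $10,000.00 × (0.09/12) / 0.416076
PMT = $180.26 per month

PMT = PV × r / (1-(1+r)^(-n)) = $180.26/month


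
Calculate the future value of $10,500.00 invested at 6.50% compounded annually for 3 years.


Compound interest formula: A = P(1 + r/n)^(nt)
A = $10,500.00 × (1 + 0.065/1)^(1 × 3)
Growth factor: (1 + 0.065/1)^3 = 1.2079496
A = $10,500.00 × 1.2079496
A = $12,683.47

A = P(1 + r/n)^(nt) = $12,683.47


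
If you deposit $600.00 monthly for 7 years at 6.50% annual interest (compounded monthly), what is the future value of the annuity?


Future value of an ordinary annuity: FV = PMT × ((1 + r)^n − 1) / r
Monthly rate r = 0.065/12 ≈ 0.00541667, n = 84
FV = $600.00 × ((1 + 0.065/12)^84 − 1) / (0.065/12)
FV = $600.00 × 106.013400
FV = $63,608.04

FV = PMT × ((1+r)^n - 1)/r = $63,608.04


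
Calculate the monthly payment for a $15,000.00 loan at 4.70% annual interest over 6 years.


Loan payment formula: PMT = PV × r / (1 − (1 + r)^(−n))
Monthly rate r = 0.047/12 ≈ 0.00391667, n = 72 months
Denominator: 1 − (1 + 0.047/12)^(−72) = 0.245311
PMT = $15,000.00 × (0.047/12) / 0.245311
PMT = $239.49 per month

PMT = PV × r / (1-(1+r)^(-n)) = $239.49/month


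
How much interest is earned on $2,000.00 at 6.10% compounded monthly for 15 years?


Compound interest earned = final amount − principal.
A = P(1 + r/n)^(nt) = $2,000.00 × (1 + 0.061/12)^(12 × 15) = $4,981.99
Interest = A − P = $4,981.99 − $2,000.00 = $2,981.99

Interest = A - P = $2,981.99


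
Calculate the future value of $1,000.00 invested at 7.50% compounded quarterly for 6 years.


Compound interest formula: A = P(1 + r/n)^(nt)
A = $1,000.00 × (1 + 0.075/4)^(4 × 6)
Growth factor: (1 + 0.075/4)^24 = 1.561791
A = $1,000.00 × 1.561791
A = $1,561.79

A = P(1 + r/n)^(nt) = $1,561.79


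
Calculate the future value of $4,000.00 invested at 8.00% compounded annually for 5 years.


Compound interest formula: A = P(1 + r/n)^(nt)
A = $4,000.00 × (1 + 0.08/1)^(1 × 5)
Growth factor: (1 + 0.08/1)^5 = 1.469328
A = $4,000.00 × 1.469328
A = $5,877.31

A = P(1 + r/n)^(nt) = $5,877.31


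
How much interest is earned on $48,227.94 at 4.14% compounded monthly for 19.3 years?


Compound interest earned = final amount − principal.
A = P(1 + r/n)^(nt) = $48,227.94 × (1 + 0.0414/12)^(12 × 19.3) = $107,080.77
Interest = A − P = $107,080.77 − $48,227.94 = $58,852.83

Interest = A - P = $58,852.83


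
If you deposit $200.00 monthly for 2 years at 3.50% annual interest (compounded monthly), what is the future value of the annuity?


Future value of an ordinary annuity: FV = PMT × ((1 + r)^n − 1) / r
Monthly rate r = 0.035/12 ≈ 0.00291667, n = 24
FV = $200.00 × ((1 + 0.035/12)^24 − 1) / (0.035/12)
FV = $200.00 × 24.822485
FV = $4,964.50

FV = PMT × ((1+r)^n - 1)/r = $4,964.50


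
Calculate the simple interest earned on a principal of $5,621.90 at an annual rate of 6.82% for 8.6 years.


Simple interest formula: I = P × r × t
I = $5,621.90 × 0.0682 × 8.6
I = $3,297.36

I = P × r × t = $3,297.36


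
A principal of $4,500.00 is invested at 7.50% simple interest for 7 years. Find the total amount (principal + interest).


Total amount formula: A = P(1 + rt) = P + P·r·t
Interest: I = P × r × t = $4,500.00 × 0.075 × 7 = $2,362.50
A = P + I = $4,500.00 + $2,362.50 = $6,862.50

A = P + I = P(1 + rt) = $6,862.50


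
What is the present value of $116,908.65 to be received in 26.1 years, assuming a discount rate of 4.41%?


Present value formula: PV = FV / (1 + r)^t
PV = $116,908.65 / (1 + 0.0441)^26.1
PV = $116,908.65 / 3.084386
PV = $37,903.38

PV = FV / (1 + r)^t = $37,903.38


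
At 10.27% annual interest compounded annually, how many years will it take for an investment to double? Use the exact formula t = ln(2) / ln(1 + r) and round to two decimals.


Doubling condition: (1 + r)^t = 2
Take ln of both sides: t × ln(1 + r) = ln(2)
t = ln(2) / ln(1 + r)
t = 0.693147 / 0.097762
t = 7.09

t = ln(2) / ln(1 + r) = 7.09 years


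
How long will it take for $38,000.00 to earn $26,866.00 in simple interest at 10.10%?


Rearrange the simple interest formula for t:
I = P × r × t  ⇒  t = I / (P × r)
t = $26,866.00 / ($38,000.00 × 0.101)
t = 7

t = I/(P×r) = 7 years


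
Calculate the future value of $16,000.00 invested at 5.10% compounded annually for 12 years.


Compound interest formula: A = P(1 + r/n)^(nt)
A = $16,000.00 × (1 + 0.051/1)^(1 × 12)
Growth factor: (1 + 0.051/1)^12 = 1.816488
A = $16,000.00 × 1.816488
A = $29,063.81

A = P(1 + r/n)^(nt) = $29,063.81


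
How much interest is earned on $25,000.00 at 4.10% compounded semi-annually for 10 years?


Compound interest earned = final amount − principal.
A = P(1 + r/n)^(nt) = $25,000.00 × (1 + 0.041/2)^(2 × 10) = $37,514.59
Interest = A − P = $37,514.59 − $25,000.00 = $12,514.59

Interest = A - P = $12,514.59


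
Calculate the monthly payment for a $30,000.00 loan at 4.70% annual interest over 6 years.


Loan payment formula: PMT = PV × r / (1 − (1 + r)^(−n))
Monthly rate r = 0.047/12 ≈ 0.00391667, n = 72 months
Denominator: 1 − (1 + 0.047/12)^(−72) = 0.245311
PMT = $30,000.00 × (0.047/12) / 0.245311
PMT = $478.98 per month

PMT = PV × r / (1-(1+r)^(-n)) = $478.98/month


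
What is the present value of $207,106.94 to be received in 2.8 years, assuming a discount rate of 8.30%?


Present value formula: PV = FV / (1 + r)^t
PV = $207,106.94 / (1 + 0.083)^2.8
PV = $207,106.94 / 1.25014296
PV = $165,666.61

PV = FV / (1 + r)^t = $165,666.61


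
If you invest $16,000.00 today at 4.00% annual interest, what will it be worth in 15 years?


Future value formula: FV = PV × (1 + r)^t
FV = $16,000.00 × (1 + 0.04)^15
FV = $16,000.00 × 1.800944
FV = $28,815.10

FV = PV × (1 + r)^t = $28,815.10


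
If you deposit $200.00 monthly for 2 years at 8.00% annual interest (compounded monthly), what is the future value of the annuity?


Future value of an ordinary annuity: FV = PMT × ((1 + r)^n − 1) / r
Monthly rate r = 0.08/12 ≈ 0.00666667, n = 24
FV = $200.00 × ((1 + 0.08/12)^24 − 1) / (0.08/12)
FV = $200.00 × 25.933190
FV = $5,186.64

FV = PMT × ((1+r)^n - 1)/r = $5,186.64


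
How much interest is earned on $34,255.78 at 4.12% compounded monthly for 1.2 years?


Compound interest earned = final amount − principal.
A = P(1 + r/n)^(nt) = $34,255.78 × (1 + 0.0412/12)^(12 × 1.2) = $35,988.90
Interest = A − P = $35,988.90 − $34,255.78 = $1,733.12

Interest = A - P = $1,733.12


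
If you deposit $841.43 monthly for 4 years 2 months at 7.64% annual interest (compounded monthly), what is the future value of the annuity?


Future value of an ordinary annuity: FV = PMT × ((1 + r)^n − 1) / r
Monthly rate r = 0.0764/12 ≈ 0.00636667, n = 50
FV = $841.43 × ((1 + 0.0764/12)^50 − 1) / (0.0764/12)
FV = $841.43 × 58.656729
FV = $49,355.53

FV = PMT × ((1+r)^n - 1)/r = $49,355.53


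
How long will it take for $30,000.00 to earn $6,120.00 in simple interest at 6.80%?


Rearrange the simple interest formula for t:
I = P × r × t  ⇒  t = I / (P × r)
t = $6,120.00 / ($30,000.00 × 0.068)
t = 3

t = I/(P×r) = 3 years


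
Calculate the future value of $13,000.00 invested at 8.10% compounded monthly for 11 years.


Compound interest formula: A = P(1 + r/n)^(nt)
A = $13,000.00 × (1 + 0.081/12)^(12 × 11)
Growth factor: (1 + 0.081/12)^132 = 2.430280
A = $13,000.00 × 2.430280
A = $31,593.64

A = P(1 + r/n)^(nt) = $31,593.64


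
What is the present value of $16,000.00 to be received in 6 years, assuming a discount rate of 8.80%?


Present value formula: PV = FV / (1 + r)^t
PV = $16,000.00 / (1 + 0.088)^6
PV = $16,000.00 / 1.658721
PV = $9,645.99

PV = FV / (1 + r)^t = $9,645.99


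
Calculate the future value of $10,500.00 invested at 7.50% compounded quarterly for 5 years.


Compound interest formula: A = P(1 + r/n)^(nt)
A = $10,500.00 × (1 + 0.075/4)^(4 × 5)
Growth factor: (1 + 0.075/4)^20 = 1.449948
A = $10,500.00 × 1.449948
A = $15,224.45

A = P(1 + r/n)^(nt) = $15,224.45


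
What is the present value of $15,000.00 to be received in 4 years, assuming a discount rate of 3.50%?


Present value formula: PV = FV / (1 + r)^t
PV = $15,000.00 / (1 + 0.035)^4
PV = $15,000.00 / 1.147523
PV = $13,071.63

PV = FV / (1 + r)^t = $13,071.63


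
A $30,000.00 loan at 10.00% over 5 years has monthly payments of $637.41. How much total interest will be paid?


Total paid over the life of the loan = PMT × n.
Total paid = $637.41 × 60 = $38,244.60
Total interest = total paid − principal = $38,244.60 − $30,000.00 = $8,244.60

Total interest = (PMT × n) - PV = $8,244.60


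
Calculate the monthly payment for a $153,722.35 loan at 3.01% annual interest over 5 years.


Loan payment formula: PMT = PV × r / (1 − (1 + r)^(−n))
Monthly rate r = 0.0301/12 ≈ 0.00250833, n = 60 months
Denominator: 1 − (1 + 0.0301/12)^(−60) = 0.1395601
PMT = $153,722.35 × (0.0301/12) / 0.1395601
PMT = $2,762.87 per month

PMT = PV × r / (1-(1+r)^(-n)) = $2,762.87/month


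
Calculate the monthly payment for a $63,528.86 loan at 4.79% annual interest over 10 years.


Loan payment formula: PMT = PV × r / (1 − (1 + r)^(−n))
Monthly rate r = 0.0479/12 ≈ 0.00399167, n = 120 months
Denominator: 1 − (1 + 0.0479/12)^(−120) = 0.380007
PMT = $63,528.86 × (0.0479/12) / 0.380007
PMT = $667.32 per month

PMT = PV × r / (1-(1+r)^(-n)) = $667.32/month


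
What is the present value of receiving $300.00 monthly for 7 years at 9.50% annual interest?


Present value of an ordinary annuity: PV = PMT × (1 − (1 + r)^(−n)) / r
Monthly rate r = 0.095/12 ≈ 0.00791667, n = 84
PV = $300.00 × (1 − (1 + 0.095/12)^(−84)) / (0.095/12)
PV = $300.00 × 61.184601
PV = $18,355.38

PV = PMT × (1-(1+r)^(-n))/r = $18,355.38


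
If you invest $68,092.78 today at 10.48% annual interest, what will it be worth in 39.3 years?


Future value formula: FV = PV × (1 + r)^t
FV = $68,092.78 × (1 + 0.1048)^39.3
FV = $68,092.78 × 50.239818
FV = $3,420,968.87

FV = PV × (1 + r)^t = $3,420,968.87


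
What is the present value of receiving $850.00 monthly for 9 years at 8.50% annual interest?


Present value of an ordinary annuity: PV = PMT × (1 − (1 + r)^(−n)) / r
Monthly rate r = 0.085/12 ≈ 0.00708333, n = 108
PV = $850.00 × (1 − (1 + 0.085/12)^(−108)) / (0.085/12)
PV = $850.00 × 75.304875
PV = $64,009.14

PV = PMT × (1-(1+r)^(-n))/r = $64,009.14


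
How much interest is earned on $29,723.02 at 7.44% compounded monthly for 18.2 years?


Compound interest earned = final amount − principal.
A = P(1 + r/n)^(nt) = $29,723.02 × (1 + 0.0744/12)^(12 × 18.2) = $114,642.83
Interest = A − P = $114,642.83 − $29,723.02 = $84,919.81

Interest = A - P = $84,919.81


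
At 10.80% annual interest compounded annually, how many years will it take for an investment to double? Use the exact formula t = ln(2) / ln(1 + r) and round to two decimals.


Doubling condition: (1 + r)^t = 2
Take ln of both sides: t × ln(1 + r) = ln(2)
t = ln(2) / ln(1 + r)
t = 0.693147 / 0.102557
t = 6.76

t = ln(2) / ln(1 + r) = 6.76 years


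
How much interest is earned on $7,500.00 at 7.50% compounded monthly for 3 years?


Compound interest earned = final amount − principal.
A = P(1 + r/n)^(nt) = $7,500.00 × (1 + 0.075/12)^(12 × 3) = $9,385.85
Interest = A − P = $9,385.85 − $7,500.00 = $1,885.85

Interest = A - P = $1,885.85


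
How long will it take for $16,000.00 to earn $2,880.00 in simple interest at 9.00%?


Rearrange the simple interest formula for t:
I = P × r × t  ⇒  t = I / (P × r)
t = $2,880.00 / ($16,000.00 × 0.09)
t = 2

t = I/(P×r) = 2 years


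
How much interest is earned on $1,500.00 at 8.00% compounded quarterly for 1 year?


Compound interest earned = final amount − principal.
A = P(1 + r/n)^(nt) = $1,500.00 × (1 + 0.08/4)^(4 × 1) = $1,623.65
Interest = A − P = $1,623.65 − $1,500.00 = $123.65

Interest = A - P = $123.65


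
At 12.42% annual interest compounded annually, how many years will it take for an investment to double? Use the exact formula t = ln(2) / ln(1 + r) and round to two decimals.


Doubling condition: (1 + r)^t = 2
Take ln of both sides: t × ln(1 + r) = ln(2)
t = ln(2) / ln(1 + r)
t = 0.693147 / 0.117072
t = 5.92

t = ln(2) / ln(1 + r) = 5.92 years


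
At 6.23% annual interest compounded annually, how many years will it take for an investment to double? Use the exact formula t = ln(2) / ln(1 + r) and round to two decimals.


Doubling condition: (1 + r)^t = 2
Take ln of both sides: t × ln(1 + r) = ln(2)
t = ln(2) / ln(1 + r)
t = 0.693147 / 0.060436
t = 11.47

t = ln(2) / ln(1 + r) = 11.47 years


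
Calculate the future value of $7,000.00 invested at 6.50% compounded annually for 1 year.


Compound interest formula: A = P(1 + r/n)^(nt)
A = $7,000.00 × (1 + 0.065/1)^(1 × 1)
Growth factor: (1 + 0.065/1)^1 = 1.065000
A = $7,000.00 × 1.065000
A = $7,455.00

A = P(1 + r/n)^(nt) = $7,455.00


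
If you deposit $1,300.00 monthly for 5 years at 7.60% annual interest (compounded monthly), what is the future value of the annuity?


Future value of an ordinary annuity: FV = PMT × ((1 + r)^n − 1) / r
Monthly rate r = 0.076/12 ≈ 0.00633333, n = 60
FV = $1,300.00 × ((1 + 0.076/12)^60 − 1) / (0.076/12)
FV = $1,300.00 × 72.715803
FV = $94,530.54

FV = PMT × ((1+r)^n - 1)/r = $94,530.54


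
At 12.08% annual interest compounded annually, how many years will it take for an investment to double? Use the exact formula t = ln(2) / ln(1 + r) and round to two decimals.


Doubling condition: (1 + r)^t = 2
Take ln of both sides: t × ln(1 + r) = ln(2)
t = ln(2) / ln(1 + r)
t = 0.693147 / 0.114043
t = 6.08

t = ln(2) / ln(1 + r) = 6.08 years


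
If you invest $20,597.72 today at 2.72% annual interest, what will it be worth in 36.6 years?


Future value formula: FV = PV × (1 + r)^t
FV = $20,597.72 × (1 + 0.0272)^36.6
FV = $20,597.72 × 2.670382
FV = $55,003.78

FV = PV × (1 + r)^t = $55,003.78


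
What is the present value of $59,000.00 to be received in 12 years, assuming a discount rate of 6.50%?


Present value formula: PV = FV / (1 + r)^t
PV = $59,000.00 / (1 + 0.065)^12
PV = $59,000.00 / 2.129096
PV = $27,711.29

PV = FV / (1 + r)^t = $27,711.29


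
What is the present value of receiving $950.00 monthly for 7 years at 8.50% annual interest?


Present value of an ordinary annuity: PV = PMT × (1 − (1 + r)^(−n)) / r
Monthly rate r = 0.085/12 ≈ 0.00708333, n = 84
PV = $950.00 × (1 − (1 + 0.085/12)^(−84)) / (0.085/12)
PV = $950.00 × 63.145324
PV = $59,988.06

PV = PMT × (1-(1+r)^(-n))/r = $59,988.06


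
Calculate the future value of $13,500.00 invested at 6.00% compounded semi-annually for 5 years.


Compound interest formula: A = P(1 + r/n)^(nt)
A = $13,500.00 × (1 + 0.06/2)^(2 × 5)
Growth factor: (1 + 0.06/2)^10 = 1.343916
A = $13,500.00 × 1.343916
A = $18,142.87

A = P(1 + r/n)^(nt) = $18,142.87


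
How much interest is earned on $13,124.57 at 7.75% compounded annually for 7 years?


Compound interest earned = final amount − principal.
A = P(1 + r/n)^(nt) = $13,124.57 × (1 + 0.0775/1)^(1 × 7) = $22,131.25
Interest = A − P = $22,131.25 − $13,124.57 = $9,006.68

Interest = A - P = $9,006.68


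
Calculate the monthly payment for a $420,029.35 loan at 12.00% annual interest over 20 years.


Loan payment formula: PMT = PV × r / (1 − (1 + r)^(−n))
Monthly rate r = 0.12/12 = 0.01, n = 240 months
Denominator: 1 − (1 + 0.12/12)^(−240) = 0.9081942
PMT = $420,029.35 × (0.12/12) / 0.9081942
PMT = $4,624.88 per month

PMT = PV × r / (1-(1+r)^(-n)) = $4,624.88/month


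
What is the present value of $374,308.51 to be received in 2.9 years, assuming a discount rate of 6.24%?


Present value formula: PV = FV / (1 + r)^t
PV = $374,308.51 / (1 + 0.0624)^2.9
PV = $374,308.51 / 1.19188781
PV = $314,046.76

PV = FV / (1 + r)^t = $314,046.76


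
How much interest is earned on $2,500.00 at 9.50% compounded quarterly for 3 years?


Compound interest earned = final amount − principal.
A = P(1 + r/n)^(nt) = $2,500.00 × (1 + 0.095/4)^(4 × 3) = $3,313.35
Interest = A − P = $3,313.35 − $2,500.00 = $813.35

Interest = A - P = $813.35


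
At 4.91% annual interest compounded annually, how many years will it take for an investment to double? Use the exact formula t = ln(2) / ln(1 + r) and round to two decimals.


Doubling condition: (1 + r)^t = 2
Take ln of both sides: t × ln(1 + r) = ln(2)
t = ln(2) / ln(1 + r)
t = 0.693147 / 0.047933
t = 14.46

t = ln(2) / ln(1 + r) = 14.46 years


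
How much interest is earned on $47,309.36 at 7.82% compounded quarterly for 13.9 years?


Compound interest earned = final amount − principal.
A = P(1 + r/n)^(nt) = $47,309.36 × (1 + 0.0782/4)^(4 × 13.9) = $138,822.95
Interest = A − P = $138,822.95 − $47,309.36 = $91,513.59

Interest = A - P = $91,513.59


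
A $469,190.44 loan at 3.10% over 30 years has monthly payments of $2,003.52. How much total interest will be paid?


Total paid over the life of the loan = PMT × n.
Total paid = $2,003.52 × 360 = $721,267.20
Total interest = total paid − principal = $721,267.20 − $469,190.44 = $252,076.76

Total interest = (PMT × n) - PV = $252,076.76


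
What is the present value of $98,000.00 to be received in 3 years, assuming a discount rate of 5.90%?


Present value formula: PV = FV / (1 + r)^t
PV = $98,000.00 / (1 + 0.059)^3
PV = $98,000.00 / 1.18764838
PV = $82,516.01

PV = FV / (1 + r)^t = $82,516.01


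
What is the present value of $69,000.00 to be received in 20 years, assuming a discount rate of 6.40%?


Present value formula: PV = FV / (1 + r)^t
PV = $69,000.00 / (1 + 0.064)^20
PV = $69,000.00 / 3.458060
PV = $19,953.38

PV = FV / (1 + r)^t = $19,953.38


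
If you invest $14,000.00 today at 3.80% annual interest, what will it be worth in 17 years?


Future value formula: FV = PV × (1 + r)^t
FV = $14,000.00 × (1 + 0.038)^17
FV = $14,000.00 × 1.885189
FV = $26,392.65

FV = PV × (1 + r)^t = $26,392.65


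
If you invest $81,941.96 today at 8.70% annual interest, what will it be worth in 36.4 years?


Future value formula: FV = PV × (1 + r)^t
FV = $81,941.96 × (1 + 0.087)^36.4
FV = $81,941.96 × 20.8331723
FV = $1,707,110.97

FV = PV × (1 + r)^t = $1,707,110.97


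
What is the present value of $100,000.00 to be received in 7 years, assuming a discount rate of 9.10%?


Present value formula: PV = FV / (1 + r)^t
PV = $100,000.00 / (1 + 0.091)^7
PV = $100,000.00 / 1.8398112
PV = $54,353.40

PV = FV / (1 + r)^t = $54,353.40


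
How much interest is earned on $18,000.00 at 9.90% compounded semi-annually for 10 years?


Compound interest earned = final amount − principal.
A = P(1 + r/n)^(nt) = $18,000.00 × (1 + 0.099/2)^(2 × 10) = $47,306.56
Interest = A − P = $47,306.56 − $18,000.00 = $29,306.56

Interest = A - P = $29,306.56


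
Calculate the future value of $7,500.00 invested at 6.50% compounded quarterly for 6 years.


Compound interest formula: A = P(1 + r/n)^(nt)
A = $7,500.00 × (1 + 0.065/4)^(4 × 6)
Growth factor: (1 + 0.065/4)^24 = 1.47235795
A = $7,500.00 × 1.47235795
A = $11,042.68

A = P(1 + r/n)^(nt) = $11,042.68


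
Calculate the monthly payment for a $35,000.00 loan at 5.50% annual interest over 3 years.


Loan payment formula: PMT = PV × r / (1 − (1 + r)^(−n))
Monthly rate r = 0.055/12 ≈ 0.00458333, n = 36 months
Denominator: 1 − (1 + 0.055/12)^(−36) = 0.1517866
PMT = $35,000.00 × (0.055/12) / 0.1517866
PMT = $1,056.86 per month

PMT = PV × r / (1-(1+r)^(-n)) = $1,056.86/month


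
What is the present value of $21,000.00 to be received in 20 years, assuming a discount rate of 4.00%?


Present value formula: PV = FV / (1 + r)^t
PV = $21,000.00 / (1 + 0.04)^20
PV = $21,000.00 / 2.191123
PV = $9,584.13

PV = FV / (1 + r)^t = $9,584.13


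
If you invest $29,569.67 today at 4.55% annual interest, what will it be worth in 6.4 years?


Future value formula: FV = PV × (1 + r)^t
FV = $29,569.67 × (1 + 0.0455)^6.4
FV = $29,569.67 × 1.3294556
FV = $39,311.56

FV = PV × (1 + r)^t = $39,311.56


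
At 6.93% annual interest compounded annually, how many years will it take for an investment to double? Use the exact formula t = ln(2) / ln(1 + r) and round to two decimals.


Doubling condition: (1 + r)^t = 2
Take ln of both sides: t × ln(1 + r) = ln(2)
t = ln(2) / ln(1 + r)
t = 0.693147 / 0.067004
t = 10.34

t = ln(2) / ln(1 + r) = 10.34 years


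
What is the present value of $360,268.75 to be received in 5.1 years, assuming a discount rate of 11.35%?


Present value formula: PV = FV / (1 + r)^t
PV = $360,268.75 / (1 + 0.1135)^5.1
PV = $360,268.75 / 1.7302949
PV = $208,212.34

PV = FV / (1 + r)^t = $208,212.34


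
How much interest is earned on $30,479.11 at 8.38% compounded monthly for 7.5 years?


Compound interest earned = final amount − principal.
A = P(1 + r/n)^(nt) = $30,479.11 × (1 + 0.0838/12)^(12 × 7.5) = $57,017.44
Interest = A − P = $57,017.44 − $30,479.11 = $26,538.33

Interest = A - P = $26,538.33


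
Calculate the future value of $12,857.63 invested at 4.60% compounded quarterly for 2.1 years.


Compound interest formula: A = P(1 + r/n)^(nt)
A = $12,857.63 × (1 + 0.046/4)^(4 × 2.1)
Growth factor: (1 + 0.046/4)^8.4 = 1.1008128
A = $12,857.63 × 1.1008128
A = $14,153.84

A = P(1 + r/n)^(nt) = $14,153.84


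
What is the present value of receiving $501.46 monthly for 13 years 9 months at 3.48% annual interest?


Present value of an ordinary annuity: PV = PMT × (1 − (1 + r)^(−n)) / r
Monthly rate r = 0.0348/12 = 0.0029, n = 165
PV = $501.46 × (1 − (1 + 0.0348/12)^(−165)) / (0.0348/12)
PV = $501.46 × 130.985671
PV = $65,684.07

PV = PMT × (1-(1+r)^(-n))/r = $65,684.07


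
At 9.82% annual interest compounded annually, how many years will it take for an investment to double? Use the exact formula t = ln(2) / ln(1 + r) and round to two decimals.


Doubling condition: (1 + r)^t = 2
Take ln of both sides: t × ln(1 + r) = ln(2)
t = ln(2) / ln(1 + r)
t = 0.693147 / 0.093672
t = 7.40

t = ln(2) / ln(1 + r) = 7.40 years


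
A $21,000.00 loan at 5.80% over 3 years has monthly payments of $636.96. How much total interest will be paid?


Total paid over the life of the loan = PMT × n.
Total paid = $636.96 × 36 = $22,930.56
Total interest = total paid − principal = $22,930.56 − $21,000.00 = $1,930.56

Total interest = (PMT × n) - PV = $1,930.56


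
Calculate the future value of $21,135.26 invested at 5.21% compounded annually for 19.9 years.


Compound interest formula: A = P(1 + r/n)^(nt)
A = $21,135.26 × (1 + 0.0521/1)^(1 × 19.9)
Growth factor: (1 + 0.0521/1)^19.9 = 2.747481
A = $21,135.26 × 2.747481
A = $58,068.73

A = P(1 + r/n)^(nt) = $58,068.73


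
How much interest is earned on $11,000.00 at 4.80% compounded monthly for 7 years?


Compound interest earned = final amount − principal.
A = P(1 + r/n)^(nt) = $11,000.00 × (1 + 0.048/12)^(12 × 7) = $15,382.42
Interest = A − P = $15,382.42 − $11,000.00 = $4,382.42

Interest = A - P = $4,382.42


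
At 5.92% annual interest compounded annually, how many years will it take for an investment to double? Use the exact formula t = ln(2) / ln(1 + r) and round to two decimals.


Doubling condition: (1 + r)^t = 2
Take ln of both sides: t × ln(1 + r) = ln(2)
t = ln(2) / ln(1 + r)
t = 0.693147 / 0.057514
t = 12.05

t = ln(2) / ln(1 + r) = 12.05 years


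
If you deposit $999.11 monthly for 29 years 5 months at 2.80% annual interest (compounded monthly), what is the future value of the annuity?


Future value of an ordinary annuity: FV = PMT × ((1 + r)^n − 1) / r
Monthly rate r = 0.028/12 ≈ 0.00233333, n = 353
FV = $999.11 × ((1 + 0.028/12)^353 − 1) / (0.028/12)
FV = $999.11 × 547.137812
FV = $546,650.86

FV = PMT × ((1+r)^n - 1)/r = $546,650.86


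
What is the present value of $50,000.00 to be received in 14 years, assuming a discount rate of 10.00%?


Present value formula: PV = FV / (1 + r)^t
PV = $50,000.00 / (1 + 0.1)^14
PV = $50,000.00 / 3.797498
PV = $13,166.56

PV = FV / (1 + r)^t = $13,166.56


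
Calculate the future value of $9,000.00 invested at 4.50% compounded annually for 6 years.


Compound interest formula: A = P(1 + r/n)^(nt)
A = $9,000.00 × (1 + 0.045/1)^(1 × 6)
Growth factor: (1 + 0.045/1)^6 = 1.302260
A = $9,000.00 × 1.302260
A = $11,720.34

A = P(1 + r/n)^(nt) = $11,720.34


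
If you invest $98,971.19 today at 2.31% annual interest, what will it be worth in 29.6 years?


Future value formula: FV = PV × (1 + r)^t
FV = $98,971.19 × (1 + 0.0231)^29.6
FV = $98,971.19 × 1.9659628
FV = $194,573.68

FV = PV × (1 + r)^t = $194,573.68


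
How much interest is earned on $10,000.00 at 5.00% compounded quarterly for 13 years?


Compound interest earned = final amount − principal.
A = P(1 + r/n)^(nt) = $10,000.00 × (1 + 0.05/4)^(4 × 13) = $19,078.39
Interest = A − P = $19,078.39 − $10,000.00 = $9,078.39

Interest = A - P = $9,078.39


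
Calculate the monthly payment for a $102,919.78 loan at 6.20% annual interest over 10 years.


Loan payment formula: PMT = PV × r / (1 − (1 + r)^(−n))
Monthly rate r = 0.062/12 ≈ 0.00516667, n = 120 months
Denominator: 1 − (1 + 0.062/12)^(−120) = 0.4611962
PMT = $102,919.78 × (0.062/12) / 0.4611962
PMT = $1,152.98 per month

PMT = PV × r / (1-(1+r)^(-n)) = $1,152.98/month


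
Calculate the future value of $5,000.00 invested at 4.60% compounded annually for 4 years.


Compound interest formula: A = P(1 + r/n)^(nt)
A = $5,000.00 × (1 + 0.046/1)^(1 × 4)
Growth factor: (1 + 0.046/1)^4 = 1.197090
A = $5,000.00 × 1.197090
A = $5,985.45

A = P(1 + r/n)^(nt) = $5,985.45


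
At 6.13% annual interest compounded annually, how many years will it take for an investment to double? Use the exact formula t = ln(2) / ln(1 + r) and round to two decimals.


Doubling condition: (1 + r)^t = 2
Take ln of both sides: t × ln(1 + r) = ln(2)
t = ln(2) / ln(1 + r)
t = 0.693147 / 0.059495
t = 11.65

t = ln(2) / ln(1 + r) = 11.65 years


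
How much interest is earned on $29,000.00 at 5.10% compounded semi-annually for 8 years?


Compound interest earned = final amount − principal.
A = P(1 + r/n)^(nt) = $29,000.00 × (1 + 0.051/2)^(2 × 8) = $43,387.90
Interest = A − P = $43,387.90 − $29,000.00 = $14,387.90

Interest = A - P = $14,387.90


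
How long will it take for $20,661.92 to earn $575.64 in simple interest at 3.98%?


Rearrange the simple interest formula for t:
I = P × r × t  ⇒  t = I / (P × r)
t = $575.64 / ($20,661.92 × 0.0398)
t = 0.7

t = I/(P×r) = 0.7 years
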